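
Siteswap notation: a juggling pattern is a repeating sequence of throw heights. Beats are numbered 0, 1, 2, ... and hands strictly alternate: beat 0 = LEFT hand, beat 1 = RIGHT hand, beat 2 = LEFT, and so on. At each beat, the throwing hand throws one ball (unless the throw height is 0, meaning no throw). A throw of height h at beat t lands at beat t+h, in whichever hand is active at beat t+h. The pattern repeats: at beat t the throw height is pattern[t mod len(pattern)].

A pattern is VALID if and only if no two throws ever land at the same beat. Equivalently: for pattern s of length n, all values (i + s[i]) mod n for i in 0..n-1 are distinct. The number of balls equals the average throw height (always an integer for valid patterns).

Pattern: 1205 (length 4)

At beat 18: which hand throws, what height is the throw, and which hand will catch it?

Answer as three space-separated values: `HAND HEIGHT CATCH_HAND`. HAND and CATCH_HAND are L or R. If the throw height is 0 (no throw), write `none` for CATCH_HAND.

Answer: L 0 none

Derivation:
Beat 18: 18 mod 2 = 0, so hand = L
Throw height = pattern[18 mod 4] = pattern[2] = 0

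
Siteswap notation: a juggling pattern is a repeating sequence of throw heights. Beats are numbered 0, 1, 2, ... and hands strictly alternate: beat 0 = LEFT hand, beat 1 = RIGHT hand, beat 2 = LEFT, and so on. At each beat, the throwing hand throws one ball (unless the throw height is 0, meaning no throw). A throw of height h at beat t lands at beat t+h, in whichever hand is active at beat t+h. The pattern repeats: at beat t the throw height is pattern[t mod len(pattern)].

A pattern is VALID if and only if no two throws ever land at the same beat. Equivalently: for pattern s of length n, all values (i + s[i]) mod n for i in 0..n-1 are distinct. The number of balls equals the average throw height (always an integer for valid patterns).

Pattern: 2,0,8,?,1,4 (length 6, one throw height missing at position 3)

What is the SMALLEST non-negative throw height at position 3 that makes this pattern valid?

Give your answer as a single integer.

i=0: (0 + 2) mod 6 = 2
i=1: (1 + 0) mod 6 = 1
i=2: (2 + 8) mod 6 = 4
i=3: s[i]=? (unknown)
i=4: (4 + 1) mod 6 = 5
i=5: (5 + 4) mod 6 = 3
Known residues: [1, 2, 3, 4, 5]; need a permutation of 0..5, so missing residue r = 0
Need (3 + s) mod 6 = 0; smallest s = (0 - 3) mod 6 = 3

Answer: 3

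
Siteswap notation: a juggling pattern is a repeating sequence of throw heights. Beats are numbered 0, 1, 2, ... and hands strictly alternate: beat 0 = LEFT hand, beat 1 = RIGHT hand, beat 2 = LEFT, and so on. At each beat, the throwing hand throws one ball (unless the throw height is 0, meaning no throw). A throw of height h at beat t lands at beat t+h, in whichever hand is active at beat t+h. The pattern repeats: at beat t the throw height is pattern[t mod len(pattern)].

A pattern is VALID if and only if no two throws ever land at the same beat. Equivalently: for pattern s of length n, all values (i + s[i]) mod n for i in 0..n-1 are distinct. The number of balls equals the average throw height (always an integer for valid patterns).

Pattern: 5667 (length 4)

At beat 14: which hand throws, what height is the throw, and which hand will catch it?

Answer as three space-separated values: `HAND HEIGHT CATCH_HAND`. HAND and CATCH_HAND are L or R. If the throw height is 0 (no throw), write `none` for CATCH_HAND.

Answer: L 6 L

Derivation:
Beat 14: 14 mod 2 = 0, so hand = L
Throw height = pattern[14 mod 4] = pattern[2] = 6
Lands at beat 14+6=20, 20 mod 2 = 0, so catch hand = L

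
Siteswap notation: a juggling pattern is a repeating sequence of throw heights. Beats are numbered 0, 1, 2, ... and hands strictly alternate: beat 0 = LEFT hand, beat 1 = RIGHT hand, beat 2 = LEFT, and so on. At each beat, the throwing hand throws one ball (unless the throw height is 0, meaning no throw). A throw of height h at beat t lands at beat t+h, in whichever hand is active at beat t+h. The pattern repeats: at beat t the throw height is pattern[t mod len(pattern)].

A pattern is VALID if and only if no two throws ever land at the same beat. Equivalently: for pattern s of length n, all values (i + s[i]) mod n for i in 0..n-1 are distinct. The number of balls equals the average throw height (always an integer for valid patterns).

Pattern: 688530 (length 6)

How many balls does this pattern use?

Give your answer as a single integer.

Answer: 5

Derivation:
Pattern = [6, 8, 8, 5, 3, 0], length n = 6
  position 0: throw height = 6, running sum = 6
  position 1: throw height = 8, running sum = 14
  position 2: throw height = 8, running sum = 22
  position 3: throw height = 5, running sum = 27
  position 4: throw height = 3, running sum = 30
  position 5: throw height = 0, running sum = 30
Total sum = 30; balls = sum / n = 30 / 6 = 5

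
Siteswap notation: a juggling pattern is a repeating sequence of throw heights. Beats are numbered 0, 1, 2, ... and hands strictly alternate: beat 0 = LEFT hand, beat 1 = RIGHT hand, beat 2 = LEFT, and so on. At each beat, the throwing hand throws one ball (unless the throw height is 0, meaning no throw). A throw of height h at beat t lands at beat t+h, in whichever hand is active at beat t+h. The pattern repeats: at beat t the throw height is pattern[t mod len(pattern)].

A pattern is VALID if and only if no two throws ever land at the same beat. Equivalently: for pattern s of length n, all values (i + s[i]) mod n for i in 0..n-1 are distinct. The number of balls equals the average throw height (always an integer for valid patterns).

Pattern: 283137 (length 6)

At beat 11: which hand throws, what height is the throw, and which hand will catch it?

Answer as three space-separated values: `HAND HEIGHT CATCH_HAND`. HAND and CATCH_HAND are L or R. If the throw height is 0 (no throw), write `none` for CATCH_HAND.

Beat 11: 11 mod 2 = 1, so hand = R
Throw height = pattern[11 mod 6] = pattern[5] = 7
Lands at beat 11+7=18, 18 mod 2 = 0, so catch hand = L

Answer: R 7 L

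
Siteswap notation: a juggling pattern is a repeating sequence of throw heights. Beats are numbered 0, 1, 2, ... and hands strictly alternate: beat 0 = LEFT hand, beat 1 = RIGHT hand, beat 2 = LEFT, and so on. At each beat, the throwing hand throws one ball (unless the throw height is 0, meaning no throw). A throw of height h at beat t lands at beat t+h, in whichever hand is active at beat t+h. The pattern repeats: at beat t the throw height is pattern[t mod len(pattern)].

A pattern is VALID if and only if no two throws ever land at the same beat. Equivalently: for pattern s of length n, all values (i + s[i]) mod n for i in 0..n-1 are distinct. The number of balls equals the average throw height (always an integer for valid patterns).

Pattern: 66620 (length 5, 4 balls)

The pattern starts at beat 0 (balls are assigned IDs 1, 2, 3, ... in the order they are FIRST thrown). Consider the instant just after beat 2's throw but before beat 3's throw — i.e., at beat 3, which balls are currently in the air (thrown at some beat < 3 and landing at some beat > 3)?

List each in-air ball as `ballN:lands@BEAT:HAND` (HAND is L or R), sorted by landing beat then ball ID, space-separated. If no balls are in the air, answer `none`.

Answer: ball1:lands@6:L ball2:lands@7:R ball3:lands@8:L

Derivation:
Beat 0 (L): throw ball1 h=6 -> lands@6:L; in-air after throw: [b1@6:L]
Beat 1 (R): throw ball2 h=6 -> lands@7:R; in-air after throw: [b1@6:L b2@7:R]
Beat 2 (L): throw ball3 h=6 -> lands@8:L; in-air after throw: [b1@6:L b2@7:R b3@8:L]
Beat 3 (R): throw ball4 h=2 -> lands@5:R; in-air after throw: [b4@5:R b1@6:L b2@7:R b3@8:L]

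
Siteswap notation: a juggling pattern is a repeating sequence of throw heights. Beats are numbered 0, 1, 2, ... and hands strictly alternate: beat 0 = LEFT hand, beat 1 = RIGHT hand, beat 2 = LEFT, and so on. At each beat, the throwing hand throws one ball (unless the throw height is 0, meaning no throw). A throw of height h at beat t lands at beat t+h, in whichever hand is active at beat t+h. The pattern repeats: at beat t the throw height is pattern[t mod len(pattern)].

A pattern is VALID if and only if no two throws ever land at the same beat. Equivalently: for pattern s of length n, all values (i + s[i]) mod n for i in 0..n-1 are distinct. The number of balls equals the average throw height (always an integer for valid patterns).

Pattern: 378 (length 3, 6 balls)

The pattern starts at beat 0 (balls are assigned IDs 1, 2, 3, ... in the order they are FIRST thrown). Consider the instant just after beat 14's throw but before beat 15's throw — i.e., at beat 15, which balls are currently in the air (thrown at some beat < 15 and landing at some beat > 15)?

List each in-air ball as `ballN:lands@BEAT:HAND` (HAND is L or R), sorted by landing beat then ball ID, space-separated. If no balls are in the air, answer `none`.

Beat 0 (L): throw ball1 h=3 -> lands@3:R; in-air after throw: [b1@3:R]
Beat 1 (R): throw ball2 h=7 -> lands@8:L; in-air after throw: [b1@3:R b2@8:L]
Beat 2 (L): throw ball3 h=8 -> lands@10:L; in-air after throw: [b1@3:R b2@8:L b3@10:L]
Beat 3 (R): throw ball1 h=3 -> lands@6:L; in-air after throw: [b1@6:L b2@8:L b3@10:L]
Beat 4 (L): throw ball4 h=7 -> lands@11:R; in-air after throw: [b1@6:L b2@8:L b3@10:L b4@11:R]
Beat 5 (R): throw ball5 h=8 -> lands@13:R; in-air after throw: [b1@6:L b2@8:L b3@10:L b4@11:R b5@13:R]
Beat 6 (L): throw ball1 h=3 -> lands@9:R; in-air after throw: [b2@8:L b1@9:R b3@10:L b4@11:R b5@13:R]
Beat 7 (R): throw ball6 h=7 -> lands@14:L; in-air after throw: [b2@8:L b1@9:R b3@10:L b4@11:R b5@13:R b6@14:L]
Beat 8 (L): throw ball2 h=8 -> lands@16:L; in-air after throw: [b1@9:R b3@10:L b4@11:R b5@13:R b6@14:L b2@16:L]
Beat 9 (R): throw ball1 h=3 -> lands@12:L; in-air after throw: [b3@10:L b4@11:R b1@12:L b5@13:R b6@14:L b2@16:L]
Beat 10 (L): throw ball3 h=7 -> lands@17:R; in-air after throw: [b4@11:R b1@12:L b5@13:R b6@14:L b2@16:L b3@17:R]
Beat 11 (R): throw ball4 h=8 -> lands@19:R; in-air after throw: [b1@12:L b5@13:R b6@14:L b2@16:L b3@17:R b4@19:R]
Beat 12 (L): throw ball1 h=3 -> lands@15:R; in-air after throw: [b5@13:R b6@14:L b1@15:R b2@16:L b3@17:R b4@19:R]
Beat 13 (R): throw ball5 h=7 -> lands@20:L; in-air after throw: [b6@14:L b1@15:R b2@16:L b3@17:R b4@19:R b5@20:L]
Beat 14 (L): throw ball6 h=8 -> lands@22:L; in-air after throw: [b1@15:R b2@16:L b3@17:R b4@19:R b5@20:L b6@22:L]
Beat 15 (R): throw ball1 h=3 -> lands@18:L; in-air after throw: [b2@16:L b3@17:R b1@18:L b4@19:R b5@20:L b6@22:L]

Answer: ball2:lands@16:L ball3:lands@17:R ball4:lands@19:R ball5:lands@20:L ball6:lands@22:L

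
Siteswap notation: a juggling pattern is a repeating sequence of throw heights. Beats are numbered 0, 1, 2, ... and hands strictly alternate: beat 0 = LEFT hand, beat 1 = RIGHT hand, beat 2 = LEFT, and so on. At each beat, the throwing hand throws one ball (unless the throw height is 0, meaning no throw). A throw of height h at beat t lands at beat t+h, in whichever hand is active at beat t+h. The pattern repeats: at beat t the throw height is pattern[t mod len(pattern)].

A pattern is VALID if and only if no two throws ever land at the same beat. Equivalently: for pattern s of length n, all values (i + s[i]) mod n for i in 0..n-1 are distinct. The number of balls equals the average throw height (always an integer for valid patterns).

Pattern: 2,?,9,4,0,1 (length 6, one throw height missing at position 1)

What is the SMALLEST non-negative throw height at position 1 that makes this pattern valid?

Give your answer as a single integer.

i=0: (0 + 2) mod 6 = 2
i=1: s[i]=? (unknown)
i=2: (2 + 9) mod 6 = 5
i=3: (3 + 4) mod 6 = 1
i=4: (4 + 0) mod 6 = 4
i=5: (5 + 1) mod 6 = 0
Known residues: [0, 1, 2, 4, 5]; need a permutation of 0..5, so missing residue r = 3
Need (1 + s) mod 6 = 3; smallest s = (3 - 1) mod 6 = 2

Answer: 2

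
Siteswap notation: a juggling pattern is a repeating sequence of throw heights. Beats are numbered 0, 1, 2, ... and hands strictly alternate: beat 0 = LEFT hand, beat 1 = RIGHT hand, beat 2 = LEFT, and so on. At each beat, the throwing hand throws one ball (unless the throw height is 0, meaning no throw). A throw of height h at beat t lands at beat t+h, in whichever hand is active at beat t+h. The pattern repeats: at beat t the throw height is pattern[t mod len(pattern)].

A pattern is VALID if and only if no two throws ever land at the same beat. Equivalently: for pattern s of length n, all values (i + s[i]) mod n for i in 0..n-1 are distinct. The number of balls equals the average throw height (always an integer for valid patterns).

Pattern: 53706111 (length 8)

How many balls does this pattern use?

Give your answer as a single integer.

Answer: 3

Derivation:
Pattern = [5, 3, 7, 0, 6, 1, 1, 1], length n = 8
  position 0: throw height = 5, running sum = 5
  position 1: throw height = 3, running sum = 8
  position 2: throw height = 7, running sum = 15
  position 3: throw height = 0, running sum = 15
  position 4: throw height = 6, running sum = 21
  position 5: throw height = 1, running sum = 22
  position 6: throw height = 1, running sum = 23
  position 7: throw height = 1, running sum = 24
Total sum = 24; balls = sum / n = 24 / 8 = 3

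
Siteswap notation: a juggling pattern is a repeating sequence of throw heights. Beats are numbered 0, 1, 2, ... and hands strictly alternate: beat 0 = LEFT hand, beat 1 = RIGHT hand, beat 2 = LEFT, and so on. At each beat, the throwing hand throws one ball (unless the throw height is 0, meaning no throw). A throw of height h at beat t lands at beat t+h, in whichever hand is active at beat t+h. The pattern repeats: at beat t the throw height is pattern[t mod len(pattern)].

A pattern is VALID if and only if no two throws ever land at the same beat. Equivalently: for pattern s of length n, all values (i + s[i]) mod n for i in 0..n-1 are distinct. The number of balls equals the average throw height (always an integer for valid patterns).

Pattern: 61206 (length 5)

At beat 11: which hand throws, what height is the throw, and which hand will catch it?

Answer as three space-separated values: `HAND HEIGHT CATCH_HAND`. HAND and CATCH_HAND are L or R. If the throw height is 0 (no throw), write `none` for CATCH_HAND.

Answer: R 1 L

Derivation:
Beat 11: 11 mod 2 = 1, so hand = R
Throw height = pattern[11 mod 5] = pattern[1] = 1
Lands at beat 11+1=12, 12 mod 2 = 0, so catch hand = L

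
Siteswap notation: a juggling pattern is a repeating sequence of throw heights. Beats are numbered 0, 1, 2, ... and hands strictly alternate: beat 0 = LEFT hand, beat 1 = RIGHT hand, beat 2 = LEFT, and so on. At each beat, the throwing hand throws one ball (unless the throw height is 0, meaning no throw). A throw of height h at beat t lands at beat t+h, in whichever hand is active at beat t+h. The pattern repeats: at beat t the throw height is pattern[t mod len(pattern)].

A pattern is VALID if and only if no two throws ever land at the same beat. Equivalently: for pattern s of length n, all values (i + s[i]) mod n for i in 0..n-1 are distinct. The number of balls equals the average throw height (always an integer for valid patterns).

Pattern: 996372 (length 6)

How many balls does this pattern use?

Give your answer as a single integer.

Pattern = [9, 9, 6, 3, 7, 2], length n = 6
  position 0: throw height = 9, running sum = 9
  position 1: throw height = 9, running sum = 18
  position 2: throw height = 6, running sum = 24
  position 3: throw height = 3, running sum = 27
  position 4: throw height = 7, running sum = 34
  position 5: throw height = 2, running sum = 36
Total sum = 36; balls = sum / n = 36 / 6 = 6

Answer: 6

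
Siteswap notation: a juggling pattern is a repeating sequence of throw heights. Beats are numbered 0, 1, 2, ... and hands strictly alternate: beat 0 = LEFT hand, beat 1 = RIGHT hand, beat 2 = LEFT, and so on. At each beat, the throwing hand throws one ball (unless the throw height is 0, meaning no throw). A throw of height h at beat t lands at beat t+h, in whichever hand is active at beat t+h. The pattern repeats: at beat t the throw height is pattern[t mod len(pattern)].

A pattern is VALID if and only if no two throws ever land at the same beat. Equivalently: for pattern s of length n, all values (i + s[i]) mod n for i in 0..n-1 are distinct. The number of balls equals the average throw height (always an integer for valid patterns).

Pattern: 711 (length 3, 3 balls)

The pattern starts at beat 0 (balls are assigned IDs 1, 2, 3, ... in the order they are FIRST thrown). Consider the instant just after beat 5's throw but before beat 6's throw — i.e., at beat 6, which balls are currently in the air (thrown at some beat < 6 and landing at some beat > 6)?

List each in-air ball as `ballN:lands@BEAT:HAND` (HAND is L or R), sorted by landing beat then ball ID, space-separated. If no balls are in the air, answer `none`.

Beat 0 (L): throw ball1 h=7 -> lands@7:R; in-air after throw: [b1@7:R]
Beat 1 (R): throw ball2 h=1 -> lands@2:L; in-air after throw: [b2@2:L b1@7:R]
Beat 2 (L): throw ball2 h=1 -> lands@3:R; in-air after throw: [b2@3:R b1@7:R]
Beat 3 (R): throw ball2 h=7 -> lands@10:L; in-air after throw: [b1@7:R b2@10:L]
Beat 4 (L): throw ball3 h=1 -> lands@5:R; in-air after throw: [b3@5:R b1@7:R b2@10:L]
Beat 5 (R): throw ball3 h=1 -> lands@6:L; in-air after throw: [b3@6:L b1@7:R b2@10:L]
Beat 6 (L): throw ball3 h=7 -> lands@13:R; in-air after throw: [b1@7:R b2@10:L b3@13:R]

Answer: ball1:lands@7:R ball2:lands@10:L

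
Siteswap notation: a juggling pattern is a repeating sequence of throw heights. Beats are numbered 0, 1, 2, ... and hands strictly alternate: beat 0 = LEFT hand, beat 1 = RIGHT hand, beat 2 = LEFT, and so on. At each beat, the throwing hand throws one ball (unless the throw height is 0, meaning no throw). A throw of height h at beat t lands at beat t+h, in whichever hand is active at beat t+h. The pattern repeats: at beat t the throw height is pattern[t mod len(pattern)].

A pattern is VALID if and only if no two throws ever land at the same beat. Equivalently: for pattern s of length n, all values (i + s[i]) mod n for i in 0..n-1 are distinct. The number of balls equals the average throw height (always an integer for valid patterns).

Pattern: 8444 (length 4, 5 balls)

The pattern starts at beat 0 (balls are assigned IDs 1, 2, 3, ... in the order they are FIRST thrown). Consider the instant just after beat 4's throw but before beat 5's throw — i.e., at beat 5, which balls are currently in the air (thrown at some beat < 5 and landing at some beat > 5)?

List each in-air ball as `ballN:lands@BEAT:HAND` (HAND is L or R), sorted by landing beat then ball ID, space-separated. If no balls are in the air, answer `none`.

Beat 0 (L): throw ball1 h=8 -> lands@8:L; in-air after throw: [b1@8:L]
Beat 1 (R): throw ball2 h=4 -> lands@5:R; in-air after throw: [b2@5:R b1@8:L]
Beat 2 (L): throw ball3 h=4 -> lands@6:L; in-air after throw: [b2@5:R b3@6:L b1@8:L]
Beat 3 (R): throw ball4 h=4 -> lands@7:R; in-air after throw: [b2@5:R b3@6:L b4@7:R b1@8:L]
Beat 4 (L): throw ball5 h=8 -> lands@12:L; in-air after throw: [b2@5:R b3@6:L b4@7:R b1@8:L b5@12:L]
Beat 5 (R): throw ball2 h=4 -> lands@9:R; in-air after throw: [b3@6:L b4@7:R b1@8:L b2@9:R b5@12:L]

Answer: ball3:lands@6:L ball4:lands@7:R ball1:lands@8:L ball5:lands@12:L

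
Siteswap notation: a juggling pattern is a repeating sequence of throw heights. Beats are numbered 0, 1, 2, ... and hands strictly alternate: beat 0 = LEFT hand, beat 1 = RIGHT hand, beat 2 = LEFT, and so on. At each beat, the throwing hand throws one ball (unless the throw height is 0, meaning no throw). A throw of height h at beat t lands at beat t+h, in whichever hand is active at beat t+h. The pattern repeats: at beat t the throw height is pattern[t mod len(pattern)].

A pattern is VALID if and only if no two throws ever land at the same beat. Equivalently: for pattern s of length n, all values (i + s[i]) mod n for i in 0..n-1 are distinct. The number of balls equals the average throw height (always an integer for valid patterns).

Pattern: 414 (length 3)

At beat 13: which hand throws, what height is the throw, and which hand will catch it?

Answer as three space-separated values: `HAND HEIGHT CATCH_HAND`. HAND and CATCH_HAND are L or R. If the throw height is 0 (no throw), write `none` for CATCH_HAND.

Beat 13: 13 mod 2 = 1, so hand = R
Throw height = pattern[13 mod 3] = pattern[1] = 1
Lands at beat 13+1=14, 14 mod 2 = 0, so catch hand = L

Answer: R 1 L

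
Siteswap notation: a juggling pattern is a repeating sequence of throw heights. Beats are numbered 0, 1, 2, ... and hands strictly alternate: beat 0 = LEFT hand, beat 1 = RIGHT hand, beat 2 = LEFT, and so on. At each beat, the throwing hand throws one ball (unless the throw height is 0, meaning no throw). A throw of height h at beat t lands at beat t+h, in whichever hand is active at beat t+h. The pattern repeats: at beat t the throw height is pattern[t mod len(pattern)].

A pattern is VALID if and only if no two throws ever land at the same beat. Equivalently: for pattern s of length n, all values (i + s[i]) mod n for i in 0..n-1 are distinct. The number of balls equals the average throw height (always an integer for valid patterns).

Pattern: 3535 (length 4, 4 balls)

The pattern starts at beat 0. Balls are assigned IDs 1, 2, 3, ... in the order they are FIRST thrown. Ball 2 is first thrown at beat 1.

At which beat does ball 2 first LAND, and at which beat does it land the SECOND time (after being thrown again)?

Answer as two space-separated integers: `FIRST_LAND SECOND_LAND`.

Answer: 6 9

Derivation:
Beat 0 (L): throw ball1 h=3 -> lands@3:R; in-air after throw: [b1@3:R]
Beat 1 (R): throw ball2 h=5 -> lands@6:L; in-air after throw: [b1@3:R b2@6:L]
Beat 2 (L): throw ball3 h=3 -> lands@5:R; in-air after throw: [b1@3:R b3@5:R b2@6:L]
Beat 3 (R): throw ball1 h=5 -> lands@8:L; in-air after throw: [b3@5:R b2@6:L b1@8:L]
Beat 4 (L): throw ball4 h=3 -> lands@7:R; in-air after throw: [b3@5:R b2@6:L b4@7:R b1@8:L]
Beat 5 (R): throw ball3 h=5 -> lands@10:L; in-air after throw: [b2@6:L b4@7:R b1@8:L b3@10:L]
Beat 6 (L): throw ball2 h=3 -> lands@9:R; in-air after throw: [b4@7:R b1@8:L b2@9:R b3@10:L]
Beat 7 (R): throw ball4 h=5 -> lands@12:L; in-air after throw: [b1@8:L b2@9:R b3@10:L b4@12:L]
Beat 8 (L): throw ball1 h=3 -> lands@11:R; in-air after throw: [b2@9:R b3@10:L b1@11:R b4@12:L]
Beat 9 (R): throw ball2 h=5 -> lands@14:L; in-air after throw: [b3@10:L b1@11:R b4@12:L b2@14:L]
Ball 2: thrown@1 h=5 -> first land @6; rethrown@6 h=3 -> second land @9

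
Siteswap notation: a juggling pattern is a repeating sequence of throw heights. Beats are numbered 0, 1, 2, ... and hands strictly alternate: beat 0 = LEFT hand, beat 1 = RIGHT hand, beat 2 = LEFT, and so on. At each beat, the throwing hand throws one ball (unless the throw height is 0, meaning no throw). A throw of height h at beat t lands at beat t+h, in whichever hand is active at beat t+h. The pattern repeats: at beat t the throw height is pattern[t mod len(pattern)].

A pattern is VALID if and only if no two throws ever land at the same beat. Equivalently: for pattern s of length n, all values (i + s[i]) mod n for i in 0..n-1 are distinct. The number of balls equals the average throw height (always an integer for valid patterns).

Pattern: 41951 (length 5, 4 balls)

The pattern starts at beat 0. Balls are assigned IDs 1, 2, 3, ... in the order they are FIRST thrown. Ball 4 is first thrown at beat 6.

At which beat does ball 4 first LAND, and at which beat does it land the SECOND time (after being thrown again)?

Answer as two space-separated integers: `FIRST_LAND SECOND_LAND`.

Answer: 7 16

Derivation:
Beat 0 (L): throw ball1 h=4 -> lands@4:L; in-air after throw: [b1@4:L]
Beat 1 (R): throw ball2 h=1 -> lands@2:L; in-air after throw: [b2@2:L b1@4:L]
Beat 2 (L): throw ball2 h=9 -> lands@11:R; in-air after throw: [b1@4:L b2@11:R]
Beat 3 (R): throw ball3 h=5 -> lands@8:L; in-air after throw: [b1@4:L b3@8:L b2@11:R]
Beat 4 (L): throw ball1 h=1 -> lands@5:R; in-air after throw: [b1@5:R b3@8:L b2@11:R]
Beat 5 (R): throw ball1 h=4 -> lands@9:R; in-air after throw: [b3@8:L b1@9:R b2@11:R]
Beat 6 (L): throw ball4 h=1 -> lands@7:R; in-air after throw: [b4@7:R b3@8:L b1@9:R b2@11:R]
Beat 7 (R): throw ball4 h=9 -> lands@16:L; in-air after throw: [b3@8:L b1@9:R b2@11:R b4@16:L]
Beat 8 (L): throw ball3 h=5 -> lands@13:R; in-air after throw: [b1@9:R b2@11:R b3@13:R b4@16:L]
Beat 9 (R): throw ball1 h=1 -> lands@10:L; in-air after throw: [b1@10:L b2@11:R b3@13:R b4@16:L]
Beat 10 (L): throw ball1 h=4 -> lands@14:L; in-air after throw: [b2@11:R b3@13:R b1@14:L b4@16:L]
Beat 11 (R): throw ball2 h=1 -> lands@12:L; in-air after throw: [b2@12:L b3@13:R b1@14:L b4@16:L]
Beat 12 (L): throw ball2 h=9 -> lands@21:R; in-air after throw: [b3@13:R b1@14:L b4@16:L b2@21:R]
Beat 13 (R): throw ball3 h=5 -> lands@18:L; in-air after throw: [b1@14:L b4@16:L b3@18:L b2@21:R]
Beat 14 (L): throw ball1 h=1 -> lands@15:R; in-air after throw: [b1@15:R b4@16:L b3@18:L b2@21:R]
Beat 15 (R): throw ball1 h=4 -> lands@19:R; in-air after throw: [b4@16:L b3@18:L b1@19:R b2@21:R]
Beat 16 (L): throw ball4 h=1 -> lands@17:R; in-air after throw: [b4@17:R b3@18:L b1@19:R b2@21:R]
Ball 4: thrown@6 h=1 -> first land @7; rethrown@7 h=9 -> second land @16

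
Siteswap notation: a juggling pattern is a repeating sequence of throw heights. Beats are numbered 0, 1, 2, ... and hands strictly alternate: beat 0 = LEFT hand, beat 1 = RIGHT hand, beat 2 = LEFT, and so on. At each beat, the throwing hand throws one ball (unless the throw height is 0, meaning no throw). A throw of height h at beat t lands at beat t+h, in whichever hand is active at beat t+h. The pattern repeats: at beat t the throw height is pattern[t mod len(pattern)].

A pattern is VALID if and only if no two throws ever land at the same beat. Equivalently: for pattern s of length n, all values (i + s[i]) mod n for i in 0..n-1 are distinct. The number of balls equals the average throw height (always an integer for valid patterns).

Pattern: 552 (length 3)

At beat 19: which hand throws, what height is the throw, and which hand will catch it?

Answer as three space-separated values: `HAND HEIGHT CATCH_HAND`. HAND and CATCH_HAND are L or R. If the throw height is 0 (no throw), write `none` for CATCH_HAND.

Answer: R 5 L

Derivation:
Beat 19: 19 mod 2 = 1, so hand = R
Throw height = pattern[19 mod 3] = pattern[1] = 5
Lands at beat 19+5=24, 24 mod 2 = 0, so catch hand = L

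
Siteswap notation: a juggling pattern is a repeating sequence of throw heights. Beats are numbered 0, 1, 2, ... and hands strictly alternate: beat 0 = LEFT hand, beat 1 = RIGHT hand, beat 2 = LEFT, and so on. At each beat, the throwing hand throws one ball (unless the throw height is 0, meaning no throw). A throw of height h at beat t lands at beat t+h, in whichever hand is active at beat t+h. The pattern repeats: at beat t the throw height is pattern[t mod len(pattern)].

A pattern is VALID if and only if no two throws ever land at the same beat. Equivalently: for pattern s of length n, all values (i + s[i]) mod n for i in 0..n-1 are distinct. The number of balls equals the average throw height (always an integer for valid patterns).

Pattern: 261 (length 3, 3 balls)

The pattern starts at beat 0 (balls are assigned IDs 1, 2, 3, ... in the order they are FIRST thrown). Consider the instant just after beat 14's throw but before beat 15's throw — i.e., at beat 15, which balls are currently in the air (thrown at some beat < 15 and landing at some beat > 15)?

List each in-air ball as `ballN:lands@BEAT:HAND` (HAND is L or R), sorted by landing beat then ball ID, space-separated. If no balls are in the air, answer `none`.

Beat 0 (L): throw ball1 h=2 -> lands@2:L; in-air after throw: [b1@2:L]
Beat 1 (R): throw ball2 h=6 -> lands@7:R; in-air after throw: [b1@2:L b2@7:R]
Beat 2 (L): throw ball1 h=1 -> lands@3:R; in-air after throw: [b1@3:R b2@7:R]
Beat 3 (R): throw ball1 h=2 -> lands@5:R; in-air after throw: [b1@5:R b2@7:R]
Beat 4 (L): throw ball3 h=6 -> lands@10:L; in-air after throw: [b1@5:R b2@7:R b3@10:L]
Beat 5 (R): throw ball1 h=1 -> lands@6:L; in-air after throw: [b1@6:L b2@7:R b3@10:L]
Beat 6 (L): throw ball1 h=2 -> lands@8:L; in-air after throw: [b2@7:R b1@8:L b3@10:L]
Beat 7 (R): throw ball2 h=6 -> lands@13:R; in-air after throw: [b1@8:L b3@10:L b2@13:R]
Beat 8 (L): throw ball1 h=1 -> lands@9:R; in-air after throw: [b1@9:R b3@10:L b2@13:R]
Beat 9 (R): throw ball1 h=2 -> lands@11:R; in-air after throw: [b3@10:L b1@11:R b2@13:R]
Beat 10 (L): throw ball3 h=6 -> lands@16:L; in-air after throw: [b1@11:R b2@13:R b3@16:L]
Beat 11 (R): throw ball1 h=1 -> lands@12:L; in-air after throw: [b1@12:L b2@13:R b3@16:L]
Beat 12 (L): throw ball1 h=2 -> lands@14:L; in-air after throw: [b2@13:R b1@14:L b3@16:L]
Beat 13 (R): throw ball2 h=6 -> lands@19:R; in-air after throw: [b1@14:L b3@16:L b2@19:R]
Beat 14 (L): throw ball1 h=1 -> lands@15:R; in-air after throw: [b1@15:R b3@16:L b2@19:R]
Beat 15 (R): throw ball1 h=2 -> lands@17:R; in-air after throw: [b3@16:L b1@17:R b2@19:R]

Answer: ball3:lands@16:L ball2:lands@19:R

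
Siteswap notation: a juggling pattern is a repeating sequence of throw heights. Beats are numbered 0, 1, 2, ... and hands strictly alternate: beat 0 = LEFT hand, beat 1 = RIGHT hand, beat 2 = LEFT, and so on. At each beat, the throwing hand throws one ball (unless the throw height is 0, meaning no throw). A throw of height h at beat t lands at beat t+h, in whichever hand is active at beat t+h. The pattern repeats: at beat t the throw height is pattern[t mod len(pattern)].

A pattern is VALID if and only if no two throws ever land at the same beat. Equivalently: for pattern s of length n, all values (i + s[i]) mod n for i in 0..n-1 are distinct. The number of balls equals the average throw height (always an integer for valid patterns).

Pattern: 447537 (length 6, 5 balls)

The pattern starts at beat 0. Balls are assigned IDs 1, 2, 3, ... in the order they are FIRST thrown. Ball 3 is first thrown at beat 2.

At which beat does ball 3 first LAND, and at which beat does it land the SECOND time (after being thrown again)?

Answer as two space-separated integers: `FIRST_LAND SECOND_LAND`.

Beat 0 (L): throw ball1 h=4 -> lands@4:L; in-air after throw: [b1@4:L]
Beat 1 (R): throw ball2 h=4 -> lands@5:R; in-air after throw: [b1@4:L b2@5:R]
Beat 2 (L): throw ball3 h=7 -> lands@9:R; in-air after throw: [b1@4:L b2@5:R b3@9:R]
Beat 3 (R): throw ball4 h=5 -> lands@8:L; in-air after throw: [b1@4:L b2@5:R b4@8:L b3@9:R]
Beat 4 (L): throw ball1 h=3 -> lands@7:R; in-air after throw: [b2@5:R b1@7:R b4@8:L b3@9:R]
Beat 5 (R): throw ball2 h=7 -> lands@12:L; in-air after throw: [b1@7:R b4@8:L b3@9:R b2@12:L]
Beat 6 (L): throw ball5 h=4 -> lands@10:L; in-air after throw: [b1@7:R b4@8:L b3@9:R b5@10:L b2@12:L]
Beat 7 (R): throw ball1 h=4 -> lands@11:R; in-air after throw: [b4@8:L b3@9:R b5@10:L b1@11:R b2@12:L]
Beat 8 (L): throw ball4 h=7 -> lands@15:R; in-air after throw: [b3@9:R b5@10:L b1@11:R b2@12:L b4@15:R]
Beat 9 (R): throw ball3 h=5 -> lands@14:L; in-air after throw: [b5@10:L b1@11:R b2@12:L b3@14:L b4@15:R]
Beat 10 (L): throw ball5 h=3 -> lands@13:R; in-air after throw: [b1@11:R b2@12:L b5@13:R b3@14:L b4@15:R]
Beat 11 (R): throw ball1 h=7 -> lands@18:L; in-air after throw: [b2@12:L b5@13:R b3@14:L b4@15:R b1@18:L]
Beat 12 (L): throw ball2 h=4 -> lands@16:L; in-air after throw: [b5@13:R b3@14:L b4@15:R b2@16:L b1@18:L]
Beat 13 (R): throw ball5 h=4 -> lands@17:R; in-air after throw: [b3@14:L b4@15:R b2@16:L b5@17:R b1@18:L]
Beat 14 (L): throw ball3 h=7 -> lands@21:R; in-air after throw: [b4@15:R b2@16:L b5@17:R b1@18:L b3@21:R]
Ball 3: thrown@2 h=7 -> first land @9; rethrown@9 h=5 -> second land @14

Answer: 9 14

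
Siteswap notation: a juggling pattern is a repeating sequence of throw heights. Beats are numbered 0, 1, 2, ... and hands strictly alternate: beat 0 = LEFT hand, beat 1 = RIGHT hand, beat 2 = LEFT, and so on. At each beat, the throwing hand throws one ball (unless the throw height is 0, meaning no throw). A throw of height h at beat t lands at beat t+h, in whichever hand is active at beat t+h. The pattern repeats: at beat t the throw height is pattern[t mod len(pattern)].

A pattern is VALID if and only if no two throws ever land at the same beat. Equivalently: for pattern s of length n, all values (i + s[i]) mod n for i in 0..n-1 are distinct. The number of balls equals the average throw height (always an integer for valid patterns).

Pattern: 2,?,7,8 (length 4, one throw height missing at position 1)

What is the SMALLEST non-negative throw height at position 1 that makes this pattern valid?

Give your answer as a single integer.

i=0: (0 + 2) mod 4 = 2
i=1: s[i]=? (unknown)
i=2: (2 + 7) mod 4 = 1
i=3: (3 + 8) mod 4 = 3
Known residues: [1, 2, 3]; need a permutation of 0..3, so missing residue r = 0
Need (1 + s) mod 4 = 0; smallest s = (0 - 1) mod 4 = 3

Answer: 3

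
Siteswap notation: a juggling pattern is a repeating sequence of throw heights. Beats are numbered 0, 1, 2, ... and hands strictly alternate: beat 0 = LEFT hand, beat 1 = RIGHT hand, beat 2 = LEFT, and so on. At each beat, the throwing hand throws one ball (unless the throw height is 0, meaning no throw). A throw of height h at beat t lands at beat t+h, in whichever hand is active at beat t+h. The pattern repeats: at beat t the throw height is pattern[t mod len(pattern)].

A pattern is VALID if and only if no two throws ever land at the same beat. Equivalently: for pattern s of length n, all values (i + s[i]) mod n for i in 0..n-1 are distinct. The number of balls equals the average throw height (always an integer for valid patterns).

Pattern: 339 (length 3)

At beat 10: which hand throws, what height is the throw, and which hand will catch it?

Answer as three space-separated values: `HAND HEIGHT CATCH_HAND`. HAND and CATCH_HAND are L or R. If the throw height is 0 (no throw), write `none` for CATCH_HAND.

Answer: L 3 R

Derivation:
Beat 10: 10 mod 2 = 0, so hand = L
Throw height = pattern[10 mod 3] = pattern[1] = 3
Lands at beat 10+3=13, 13 mod 2 = 1, so catch hand = R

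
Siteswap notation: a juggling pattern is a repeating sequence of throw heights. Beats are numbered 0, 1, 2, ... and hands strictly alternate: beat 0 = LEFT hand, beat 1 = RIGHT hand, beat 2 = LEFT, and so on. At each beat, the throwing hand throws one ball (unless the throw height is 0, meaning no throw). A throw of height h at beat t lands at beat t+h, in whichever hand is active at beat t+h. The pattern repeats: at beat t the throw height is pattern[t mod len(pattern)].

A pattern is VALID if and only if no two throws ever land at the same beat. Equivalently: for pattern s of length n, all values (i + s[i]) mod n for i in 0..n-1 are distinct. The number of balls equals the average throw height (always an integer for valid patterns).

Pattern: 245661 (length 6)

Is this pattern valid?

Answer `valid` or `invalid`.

i=0: (i + s[i]) mod n = (0 + 2) mod 6 = 2
i=1: (i + s[i]) mod n = (1 + 4) mod 6 = 5
i=2: (i + s[i]) mod n = (2 + 5) mod 6 = 1
i=3: (i + s[i]) mod n = (3 + 6) mod 6 = 3
i=4: (i + s[i]) mod n = (4 + 6) mod 6 = 4
i=5: (i + s[i]) mod n = (5 + 1) mod 6 = 0
Residues: [2, 5, 1, 3, 4, 0], distinct: True

Answer: valid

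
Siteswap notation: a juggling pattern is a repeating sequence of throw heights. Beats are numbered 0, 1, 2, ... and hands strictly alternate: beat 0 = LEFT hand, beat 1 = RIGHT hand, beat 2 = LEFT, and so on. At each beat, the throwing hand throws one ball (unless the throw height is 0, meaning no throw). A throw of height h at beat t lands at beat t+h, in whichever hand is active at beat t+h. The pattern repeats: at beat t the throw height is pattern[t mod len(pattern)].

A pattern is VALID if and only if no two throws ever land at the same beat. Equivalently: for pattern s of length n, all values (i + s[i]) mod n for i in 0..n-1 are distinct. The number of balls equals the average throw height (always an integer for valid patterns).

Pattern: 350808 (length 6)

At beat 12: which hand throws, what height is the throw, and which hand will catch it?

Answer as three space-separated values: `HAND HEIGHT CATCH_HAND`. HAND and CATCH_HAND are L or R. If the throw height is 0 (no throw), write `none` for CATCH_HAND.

Answer: L 3 R

Derivation:
Beat 12: 12 mod 2 = 0, so hand = L
Throw height = pattern[12 mod 6] = pattern[0] = 3
Lands at beat 12+3=15, 15 mod 2 = 1, so catch hand = R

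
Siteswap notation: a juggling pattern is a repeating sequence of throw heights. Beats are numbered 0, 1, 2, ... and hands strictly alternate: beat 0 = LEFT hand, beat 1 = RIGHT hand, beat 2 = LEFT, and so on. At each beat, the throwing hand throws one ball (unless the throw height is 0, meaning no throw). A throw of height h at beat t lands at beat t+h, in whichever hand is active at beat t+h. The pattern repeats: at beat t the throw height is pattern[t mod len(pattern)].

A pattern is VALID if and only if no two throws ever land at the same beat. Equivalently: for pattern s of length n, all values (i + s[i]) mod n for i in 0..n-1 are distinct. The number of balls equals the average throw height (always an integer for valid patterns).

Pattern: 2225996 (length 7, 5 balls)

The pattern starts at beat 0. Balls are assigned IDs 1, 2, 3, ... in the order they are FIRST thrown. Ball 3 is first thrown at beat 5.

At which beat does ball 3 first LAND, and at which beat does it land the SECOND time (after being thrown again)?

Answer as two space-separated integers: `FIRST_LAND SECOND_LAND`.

Answer: 14 16

Derivation:
Beat 0 (L): throw ball1 h=2 -> lands@2:L; in-air after throw: [b1@2:L]
Beat 1 (R): throw ball2 h=2 -> lands@3:R; in-air after throw: [b1@2:L b2@3:R]
Beat 2 (L): throw ball1 h=2 -> lands@4:L; in-air after throw: [b2@3:R b1@4:L]
Beat 3 (R): throw ball2 h=5 -> lands@8:L; in-air after throw: [b1@4:L b2@8:L]
Beat 4 (L): throw ball1 h=9 -> lands@13:R; in-air after throw: [b2@8:L b1@13:R]
Beat 5 (R): throw ball3 h=9 -> lands@14:L; in-air after throw: [b2@8:L b1@13:R b3@14:L]
Beat 6 (L): throw ball4 h=6 -> lands@12:L; in-air after throw: [b2@8:L b4@12:L b1@13:R b3@14:L]
Beat 7 (R): throw ball5 h=2 -> lands@9:R; in-air after throw: [b2@8:L b5@9:R b4@12:L b1@13:R b3@14:L]
Beat 8 (L): throw ball2 h=2 -> lands@10:L; in-air after throw: [b5@9:R b2@10:L b4@12:L b1@13:R b3@14:L]
Beat 9 (R): throw ball5 h=2 -> lands@11:R; in-air after throw: [b2@10:L b5@11:R b4@12:L b1@13:R b3@14:L]
Beat 10 (L): throw ball2 h=5 -> lands@15:R; in-air after throw: [b5@11:R b4@12:L b1@13:R b3@14:L b2@15:R]
Beat 11 (R): throw ball5 h=9 -> lands@20:L; in-air after throw: [b4@12:L b1@13:R b3@14:L b2@15:R b5@20:L]
Beat 12 (L): throw ball4 h=9 -> lands@21:R; in-air after throw: [b1@13:R b3@14:L b2@15:R b5@20:L b4@21:R]
Beat 13 (R): throw ball1 h=6 -> lands@19:R; in-air after throw: [b3@14:L b2@15:R b1@19:R b5@20:L b4@21:R]
Beat 14 (L): throw ball3 h=2 -> lands@16:L; in-air after throw: [b2@15:R b3@16:L b1@19:R b5@20:L b4@21:R]
Beat 15 (R): throw ball2 h=2 -> lands@17:R; in-air after throw: [b3@16:L b2@17:R b1@19:R b5@20:L b4@21:R]
Beat 16 (L): throw ball3 h=2 -> lands@18:L; in-air after throw: [b2@17:R b3@18:L b1@19:R b5@20:L b4@21:R]
Ball 3: thrown@5 h=9 -> first land @14; rethrown@14 h=2 -> second land @16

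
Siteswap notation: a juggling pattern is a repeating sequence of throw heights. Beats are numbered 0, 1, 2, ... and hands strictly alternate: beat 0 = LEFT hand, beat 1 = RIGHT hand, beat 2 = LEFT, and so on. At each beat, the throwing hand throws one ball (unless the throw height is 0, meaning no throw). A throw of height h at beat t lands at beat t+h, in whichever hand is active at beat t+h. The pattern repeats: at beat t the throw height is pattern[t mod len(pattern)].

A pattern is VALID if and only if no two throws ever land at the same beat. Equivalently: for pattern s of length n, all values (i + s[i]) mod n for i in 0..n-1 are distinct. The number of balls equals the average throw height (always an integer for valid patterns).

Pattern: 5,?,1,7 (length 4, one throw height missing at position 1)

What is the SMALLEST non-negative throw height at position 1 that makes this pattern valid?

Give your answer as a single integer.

Answer: 3

Derivation:
i=0: (0 + 5) mod 4 = 1
i=1: s[i]=? (unknown)
i=2: (2 + 1) mod 4 = 3
i=3: (3 + 7) mod 4 = 2
Known residues: [1, 2, 3]; need a permutation of 0..3, so missing residue r = 0
Need (1 + s) mod 4 = 0; smallest s = (0 - 1) mod 4 = 3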